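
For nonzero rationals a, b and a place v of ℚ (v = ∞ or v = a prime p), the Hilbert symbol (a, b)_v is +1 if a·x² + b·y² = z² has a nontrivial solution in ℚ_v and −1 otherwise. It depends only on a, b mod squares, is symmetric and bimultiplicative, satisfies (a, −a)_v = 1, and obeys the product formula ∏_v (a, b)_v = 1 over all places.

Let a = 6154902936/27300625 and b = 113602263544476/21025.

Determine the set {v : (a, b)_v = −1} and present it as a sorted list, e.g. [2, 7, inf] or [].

Mod squares: a ≡ 2294, b ≡ 111. Check v ∈ {∞, 2, 3, 5, 7, 11, 13, 19, 29, 31, 37}.
v=3: a=3^4·(≡2), b=3^5·(≡1) mod 3; (2|3)=-1, (1|3)=+1; (−1)^{4·5·1}·(-1)^5·(+1)^4 = -1.
v=37: a=37^1·(≡9), b=37^3·(≡25) mod 37; (9|37)=+1, (25|37)=+1; (−1)^{1·3·18}·(+1)^3·(+1)^1 = +1.
v=19: a=19^-2·(≡3), b=19^0·(≡17) mod 19; (3|19)=-1, (17|19)=+1; (−1)^{-2·0·9}·(-1)^0·(+1)^-2 = +1.
v=11: a=11^-2·(≡7), b=11^0·(≡9) mod 11; (7|11)=-1, (9|11)=+1; (−1)^{-2·0·5}·(-1)^0·(+1)^-2 = +1.
v=31: a=31^1·(≡30), b=31^2·(≡9) mod 31; (30|31)=-1, (9|31)=+1; (−1)^{1·2·15}·(-1)^2·(+1)^1 = +1.
v=∞: 2294 > 0 and 111 > 0  ⇒  (a,b)_∞ = +1.
v=2: v_2(a)=3, v_2(b)=2; units ≡ 3, 7 (mod 8); ε·ε+αω+βω = 1·1+3·0+2·1 ≡ 1  ⇒  (a,b)_2 = -1.
v=29: a=29^0·(≡27), b=29^-2·(≡28) mod 29; (27|29)=-1, (28|29)=+1; (−1)^{0·-2·14}·(-1)^-2·(+1)^0 = +1.
v=5: a=5^-4·(≡1), b=5^-2·(≡1) mod 5; (1|5)=+1, (1|5)=+1; (−1)^{-4·-2·2}·(+1)^-2·(+1)^-4 = +1.
v=13: a=13^2·(≡5), b=13^0·(≡11) mod 13; (5|13)=-1, (11|13)=-1; (−1)^{2·0·6}·(-1)^0·(-1)^2 = +1.
v=7: a=7^2·(≡5), b=7^4·(≡3) mod 7; (5|7)=-1, (3|7)=-1; (−1)^{2·4·3}·(-1)^4·(-1)^2 = +1.
|Ram(2294, 111)| = 2, even; anisotropic at {2, 3}.

[2, 3]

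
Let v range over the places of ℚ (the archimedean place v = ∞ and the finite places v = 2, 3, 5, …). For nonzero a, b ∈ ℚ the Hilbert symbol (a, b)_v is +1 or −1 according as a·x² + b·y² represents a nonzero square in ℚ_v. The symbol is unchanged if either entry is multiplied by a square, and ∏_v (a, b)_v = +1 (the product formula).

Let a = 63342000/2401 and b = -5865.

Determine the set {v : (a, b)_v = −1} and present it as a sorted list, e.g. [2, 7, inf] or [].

[2, 3, 5, 17]

(a, b) ≡ (1955, -5865) mod (ℚ^×)²; places V = {2, 3, 5, 7, 17, 23, ∞}.
(a,b)_17: α=1, u≡2; β=1, v≡12 (mod 17); (2|17)=+1, (12|17)=-1; sign (−1)^0·+1^1·-1^1 = -1.
(a,b)_5: α=3, u≡1; β=1, v≡2 (mod 5); (1|5)=+1, (2|5)=-1; sign (−1)^0·+1^1·-1^3 = -1.
(a,b)_23: α=1, u≡8; β=1, v≡21 (mod 23); (8|23)=+1, (21|23)=-1; sign (−1)^1·+1^1·-1^1 = +1.
(a,b)_3: α=4, u≡2; β=1, v≡1 (mod 3); (2|3)=-1, (1|3)=+1; sign (−1)^0·-1^1·+1^4 = -1.
(a,b)_∞: sgn(1955)=+, sgn(-5865)=−, so +1.
(a,b)_7: α=-4, u≡1; β=0, v≡1 (mod 7); (1|7)=+1, (1|7)=+1; sign (−1)^0·+1^0·+1^-4 = +1.
(a,b)_2: α=4, β=0; u≡3, v≡7 (mod 8); ε(u)ε(v)=1·1, αω(v)=4·0, βω(u)=0·1; sum ≡ 1  ⇒  -1.
(1955, -5865 / ℚ) ramifies at {2, 3, 5, 17}: a division algebra.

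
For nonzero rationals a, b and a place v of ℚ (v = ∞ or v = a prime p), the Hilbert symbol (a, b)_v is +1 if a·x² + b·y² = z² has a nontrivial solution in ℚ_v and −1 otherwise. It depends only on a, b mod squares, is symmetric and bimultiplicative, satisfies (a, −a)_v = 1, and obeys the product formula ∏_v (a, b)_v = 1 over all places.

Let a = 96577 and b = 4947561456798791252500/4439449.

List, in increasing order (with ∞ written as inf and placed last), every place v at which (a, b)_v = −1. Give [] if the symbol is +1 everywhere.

Mod squares: a ≡ 96577, b ≡ 7429. Check v ∈ {∞, 2, 5, 7, 13, 17, 19, 23, 43}.
v=17: a=17^1·(≡3), b=17^3·(≡6) mod 17; (3|17)=-1, (6|17)=-1; (−1)^{1·3·8}·(-1)^3·(-1)^1 = +1.
v=23: a=23^1·(≡13), b=23^3·(≡8) mod 23; (13|23)=+1, (8|23)=+1; (−1)^{1·3·11}·(+1)^3·(+1)^1 = -1.
v=∞: 96577 > 0 and 7429 > 0  ⇒  (a,b)_∞ = +1.
v=7: a=7^0·(≡5), b=7^-4·(≡1) mod 7; (5|7)=-1, (1|7)=+1; (−1)^{0·-4·3}·(-1)^-4·(+1)^0 = +1.
v=2: v_2(a)=0, v_2(b)=2; units ≡ 1, 5 (mod 8); ε·ε+αω+βω = 0·0+0·1+2·0 ≡ 0  ⇒  (a,b)_2 = +1.
v=5: a=5^0·(≡2), b=5^4·(≡1) mod 5; (2|5)=-1, (1|5)=+1; (−1)^{0·4·2}·(-1)^4·(+1)^0 = +1.
v=43: a=43^0·(≡42), b=43^-2·(≡28) mod 43; (42|43)=-1, (28|43)=-1; (−1)^{0·-2·21}·(-1)^-2·(-1)^0 = +1.
v=13: a=13^1·(≡6), b=13^6·(≡6) mod 13; (6|13)=-1, (6|13)=-1; (−1)^{1·6·6}·(-1)^6·(-1)^1 = -1.
v=19: a=19^1·(≡10), b=19^3·(≡16) mod 19; (10|19)=-1, (16|19)=+1; (−1)^{1·3·9}·(-1)^3·(+1)^1 = +1.
(96577, 7429 / ℚ) ramifies at {13, 23}: a division algebra.

[13, 23]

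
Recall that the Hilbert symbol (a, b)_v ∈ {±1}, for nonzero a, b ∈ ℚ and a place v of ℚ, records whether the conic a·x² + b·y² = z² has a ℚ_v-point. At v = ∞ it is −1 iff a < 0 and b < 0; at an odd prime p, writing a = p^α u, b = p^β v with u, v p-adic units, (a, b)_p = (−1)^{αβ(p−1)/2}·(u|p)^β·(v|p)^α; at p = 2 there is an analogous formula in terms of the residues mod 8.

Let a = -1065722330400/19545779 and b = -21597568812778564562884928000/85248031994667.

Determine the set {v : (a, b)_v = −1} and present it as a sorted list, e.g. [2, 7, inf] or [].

[7, inf]

Mod squares: a ≡ -6006, b ≡ -2310. Check v ∈ {∞, 2, 3, 5, 7, 11, 13, 31, 43, 47}.
v=43: a=43^-2·(≡36), b=43^-4·(≡42) mod 43; (36|43)=+1, (42|43)=-1; (−1)^{-2·-4·21}·(+1)^-4·(-1)^-2 = +1.
v=3: a=3^1·(≡2), b=3^-3·(≡1) mod 3; (2|3)=-1, (1|3)=+1; (−1)^{1·-3·1}·(-1)^-3·(+1)^1 = +1.
v=11: a=11^-1·(≡5), b=11^3·(≡6) mod 11; (5|11)=+1, (6|11)=-1; (−1)^{-1·3·5}·(+1)^3·(-1)^-1 = +1.
v=7: a=7^1·(≡5), b=7^7·(≡5) mod 7; (5|7)=-1, (5|7)=-1; (−1)^{1·7·3}·(-1)^7·(-1)^1 = -1.
v=13: a=13^1·(≡8), b=13^4·(≡12) mod 13; (8|13)=-1, (12|13)=+1; (−1)^{1·4·6}·(-1)^4·(+1)^1 = +1.
v=31: a=31^-2·(≡7), b=31^-4·(≡22) mod 31; (7|31)=+1, (22|31)=-1; (−1)^{-2·-4·15}·(+1)^-4·(-1)^-2 = +1.
v=∞: -6006 < 0 and -2310 < 0  ⇒  (a,b)_∞ = -1.
v=2: v_2(a)=5, v_2(b)=9; units ≡ 5, 5 (mod 8); ε·ε+αω+βω = 0·0+5·1+9·1 ≡ 0  ⇒  (a,b)_2 = +1.
v=47: a=47^4·(≡5), b=47^6·(≡39) mod 47; (5|47)=-1, (39|47)=-1; (−1)^{4·6·23}·(-1)^6·(-1)^4 = +1.
v=5: a=5^2·(≡1), b=5^3·(≡3) mod 5; (1|5)=+1, (3|5)=-1; (−1)^{2·3·2}·(+1)^3·(-1)^2 = +1.
(-6006, -2310 / ℚ) ramifies at {7, ∞}: a division algebra.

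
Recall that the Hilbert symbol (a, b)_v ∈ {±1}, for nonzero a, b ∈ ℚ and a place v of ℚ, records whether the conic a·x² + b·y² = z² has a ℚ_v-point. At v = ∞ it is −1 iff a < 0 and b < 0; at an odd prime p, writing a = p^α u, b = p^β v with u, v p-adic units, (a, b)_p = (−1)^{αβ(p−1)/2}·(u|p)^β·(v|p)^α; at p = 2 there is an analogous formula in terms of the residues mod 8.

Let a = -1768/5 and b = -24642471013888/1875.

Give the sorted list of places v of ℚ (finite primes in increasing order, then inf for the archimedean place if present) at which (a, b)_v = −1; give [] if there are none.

(a, b) ≡ (-2210, -714) mod (ℚ^×)²; places V = {2, 3, 5, 7, 13, 17, ∞}.
(a,b)_3: α=0, u≡1; β=-1, v≡2 (mod 3); (1|3)=+1, (2|3)=-1; sign (−1)^0·+1^-1·-1^0 = +1.
(a,b)_7: α=0, u≡2; β=3, v≡6 (mod 7); (2|7)=+1, (6|7)=-1; sign (−1)^0·+1^3·-1^0 = +1.
(a,b)_5: α=-1, u≡2; β=-4, v≡4 (mod 5); (2|5)=-1, (4|5)=+1; sign (−1)^0·-1^-4·+1^-1 = +1.
(a,b)_17: α=1, u≡3; β=3, v≡9 (mod 17); (3|17)=-1, (9|17)=+1; sign (−1)^0·-1^3·+1^1 = -1.
(a,b)_∞: sgn(-2210)=−, sgn(-714)=−, so -1.
(a,b)_13: α=1, u≡4; β=4, v≡4 (mod 13); (4|13)=+1, (4|13)=+1; sign (−1)^0·+1^4·+1^1 = +1.
(a,b)_2: α=3, β=9; u≡7, v≡3 (mod 8); ε(u)ε(v)=1·1, αω(v)=3·1, βω(u)=9·0; sum ≡ 0  ⇒  +1.
(-2210, -714 / ℚ) ramifies at {17, ∞}: a division algebra.

[17, inf]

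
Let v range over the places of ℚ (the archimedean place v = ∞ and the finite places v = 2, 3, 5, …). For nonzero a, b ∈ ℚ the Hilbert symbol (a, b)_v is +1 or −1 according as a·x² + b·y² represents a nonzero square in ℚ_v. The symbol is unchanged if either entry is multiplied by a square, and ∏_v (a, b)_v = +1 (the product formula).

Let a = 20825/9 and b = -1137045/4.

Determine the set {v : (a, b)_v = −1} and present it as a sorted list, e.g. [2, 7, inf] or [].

Mod squares: a ≡ 17, b ≡ -23205. Check v ∈ {∞, 2, 3, 5, 7, 13, 17}.
v=13: a=13^0·(≡10), b=13^1·(≡3) mod 13; (10|13)=+1, (3|13)=+1; (−1)^{0·1·6}·(+1)^1·(+1)^0 = +1.
v=∞: 17 > 0 and -23205 < 0  ⇒  (a,b)_∞ = +1.
v=7: a=7^2·(≡6), b=7^3·(≡6) mod 7; (6|7)=-1, (6|7)=-1; (−1)^{2·3·3}·(-1)^3·(-1)^2 = -1.
v=2: v_2(a)=0, v_2(b)=-2; units ≡ 1, 3 (mod 8); ε·ε+αω+βω = 0·1+0·1+-2·0 ≡ 0  ⇒  (a,b)_2 = +1.
v=17: a=17^1·(≡2), b=17^1·(≡11) mod 17; (2|17)=+1, (11|17)=-1; (−1)^{1·1·8}·(+1)^1·(-1)^1 = -1.
v=5: a=5^2·(≡2), b=5^1·(≡4) mod 5; (2|5)=-1, (4|5)=+1; (−1)^{2·1·2}·(-1)^1·(+1)^2 = -1.
v=3: a=3^-2·(≡2), b=3^1·(≡2) mod 3; (2|3)=-1, (2|3)=-1; (−1)^{-2·1·1}·(-1)^1·(-1)^-2 = -1.
Ram(17, -23205) = {3, 5, 7, 17}; no ℚ_3-point on the conic.

[3, 5, 7, 17]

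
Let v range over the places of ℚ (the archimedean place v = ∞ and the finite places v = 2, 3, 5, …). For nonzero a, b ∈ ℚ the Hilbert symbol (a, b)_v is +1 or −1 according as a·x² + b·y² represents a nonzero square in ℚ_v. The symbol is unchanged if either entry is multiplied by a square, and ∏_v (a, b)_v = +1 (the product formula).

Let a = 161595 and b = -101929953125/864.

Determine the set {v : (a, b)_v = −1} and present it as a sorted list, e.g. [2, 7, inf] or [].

[2, 3, 5, 13]

Mod squares: a ≡ 1995, b ≡ -16302. Check v ∈ {∞, 2, 3, 5, 7, 11, 13, 19}.
v=∞: 1995 > 0 and -16302 < 0  ⇒  (a,b)_∞ = +1.
v=7: a=7^1·(≡6), b=7^4·(≡2) mod 7; (6|7)=-1, (2|7)=+1; (−1)^{1·4·3}·(-1)^4·(+1)^1 = +1.
v=11: a=11^0·(≡5), b=11^1·(≡4) mod 11; (5|11)=+1, (4|11)=+1; (−1)^{0·1·5}·(+1)^1·(+1)^0 = +1.
v=5: a=5^1·(≡4), b=5^6·(≡2) mod 5; (4|5)=+1, (2|5)=-1; (−1)^{1·6·2}·(+1)^6·(-1)^1 = -1.
v=2: v_2(a)=0, v_2(b)=-5; units ≡ 3, 1 (mod 8); ε·ε+αω+βω = 1·0+0·0+-5·1 ≡ 1  ⇒  (a,b)_2 = -1.
v=13: a=13^0·(≡5), b=13^1·(≡8) mod 13; (5|13)=-1, (8|13)=-1; (−1)^{0·1·6}·(-1)^1·(-1)^0 = -1.
v=3: a=3^5·(≡2), b=3^-3·(≡2) mod 3; (2|3)=-1, (2|3)=-1; (−1)^{5·-3·1}·(-1)^-3·(-1)^5 = -1.
v=19: a=19^1·(≡12), b=19^1·(≡11) mod 19; (12|19)=-1, (11|19)=+1; (−1)^{1·1·9}·(-1)^1·(+1)^1 = +1.
|Ram(1995, -16302)| = 4, even; anisotropic at {2, 3, 5, 13}.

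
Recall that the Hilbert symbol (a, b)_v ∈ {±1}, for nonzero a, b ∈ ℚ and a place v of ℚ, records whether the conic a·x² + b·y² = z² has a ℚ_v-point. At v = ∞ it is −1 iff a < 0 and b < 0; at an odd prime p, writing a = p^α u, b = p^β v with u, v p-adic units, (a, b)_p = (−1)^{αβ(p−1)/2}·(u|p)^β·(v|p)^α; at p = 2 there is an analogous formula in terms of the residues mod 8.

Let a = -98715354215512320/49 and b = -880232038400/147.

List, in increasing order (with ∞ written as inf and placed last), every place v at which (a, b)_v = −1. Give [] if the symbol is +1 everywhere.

[2, 3, 5, 11, 13, inf]

Mod squares: a ≡ -1105, b ≡ -33. Check v ∈ {∞, 2, 3, 5, 7, 11, 13, 17}.
v=2: v_2(a)=8, v_2(b)=16; units ≡ 7, 7 (mod 8); ε·ε+αω+βω = 1·1+8·0+16·0 ≡ 1  ⇒  (a,b)_2 = -1.
v=5: a=5^1·(≡4), b=5^2·(≡2) mod 5; (4|5)=+1, (2|5)=-1; (−1)^{1·2·2}·(+1)^2·(-1)^1 = -1.
v=13: a=13^3·(≡2), b=13^2·(≡2) mod 13; (2|13)=-1, (2|13)=-1; (−1)^{3·2·6}·(-1)^2·(-1)^3 = -1.
v=7: a=7^-2·(≡1), b=7^-2·(≡2) mod 7; (1|7)=+1, (2|7)=+1; (−1)^{-2·-2·3}·(+1)^-2·(+1)^-2 = +1.
v=∞: -1105 < 0 and -33 < 0  ⇒  (a,b)_∞ = -1.
v=11: a=11^2·(≡8), b=11^1·(≡7) mod 11; (8|11)=-1, (7|11)=-1; (−1)^{2·1·5}·(-1)^1·(-1)^2 = -1.
v=3: a=3^10·(≡2), b=3^-1·(≡1) mod 3; (2|3)=-1, (1|3)=+1; (−1)^{10·-1·1}·(-1)^-1·(+1)^10 = -1.
v=17: a=17^3·(≡7), b=17^2·(≡8) mod 17; (7|17)=-1, (8|17)=+1; (−1)^{3·2·8}·(-1)^2·(+1)^3 = +1.
|Ram(-1105, -33)| = 6, even; anisotropic at {2, 3, 5, 11, 13, ∞}.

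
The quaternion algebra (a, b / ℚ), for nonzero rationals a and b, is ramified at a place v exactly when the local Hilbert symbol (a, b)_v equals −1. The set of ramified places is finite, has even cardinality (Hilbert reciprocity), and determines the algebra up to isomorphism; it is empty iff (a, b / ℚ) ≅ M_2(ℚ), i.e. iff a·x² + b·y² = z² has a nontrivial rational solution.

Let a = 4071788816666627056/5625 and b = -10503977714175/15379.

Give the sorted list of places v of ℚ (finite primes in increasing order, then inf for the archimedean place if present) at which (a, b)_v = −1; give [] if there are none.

(a, b) ≡ (8671, -1654653) mod (ℚ^×)²; places V = {2, 3, 5, 7, 11, 13, 19, 23, 29, ∞}.
(a,b)_2: α=4, β=0; u≡7, v≡3 (mod 8); ε(u)ε(v)=1·1, αω(v)=4·1, βω(u)=0·0; sum ≡ 1  ⇒  -1.
(a,b)_11: α=2, u≡5; β=3, v≡7 (mod 11); (5|11)=+1, (7|11)=-1; sign (−1)^0·+1^3·-1^2 = +1.
(a,b)_∞: sgn(8671)=+, sgn(-1654653)=−, so +1.
(a,b)_13: α=1, u≡10; β=-3, v≡6 (mod 13); (10|13)=+1, (6|13)=-1; sign (−1)^0·+1^-3·-1^1 = -1.
(a,b)_7: α=4, u≡5; β=-1, v≡1 (mod 7); (5|7)=-1, (1|7)=+1; sign (−1)^0·-1^-1·+1^4 = -1.
(a,b)_19: α=2, u≡11; β=3, v≡1 (mod 19); (11|19)=+1, (1|19)=+1; sign (−1)^0·+1^3·+1^2 = +1.
(a,b)_23: α=5, u≡6; β=2, v≡13 (mod 23); (6|23)=+1, (13|23)=+1; sign (−1)^0·+1^2·+1^5 = +1.
(a,b)_29: α=1, u≡1; β=1, v≡15 (mod 29); (1|29)=+1, (15|29)=-1; sign (−1)^0·+1^1·-1^1 = -1.
(a,b)_5: α=-4, u≡4; β=2, v≡2 (mod 5); (4|5)=+1, (2|5)=-1; sign (−1)^0·+1^2·-1^-4 = +1.
(a,b)_3: α=-2, u≡1; β=1, v≡2 (mod 3); (1|3)=+1, (2|3)=-1; sign (−1)^0·+1^1·-1^-2 = +1.
Ram(8671, -1654653) = {2, 7, 13, 29}; no ℚ_2-point on the conic.

[2, 7, 13, 29]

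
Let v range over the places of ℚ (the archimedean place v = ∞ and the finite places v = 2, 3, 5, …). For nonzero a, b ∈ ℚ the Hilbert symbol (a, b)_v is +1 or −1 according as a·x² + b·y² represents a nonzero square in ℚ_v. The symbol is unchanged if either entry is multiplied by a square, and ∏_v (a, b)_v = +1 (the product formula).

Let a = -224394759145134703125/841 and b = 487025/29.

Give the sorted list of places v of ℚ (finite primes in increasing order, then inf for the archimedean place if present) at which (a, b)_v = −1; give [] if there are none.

Mod squares: a ≡ -429, b ≡ 4669. Check v ∈ {∞, 2, 3, 5, 7, 11, 13, 23, 29}.
v=3: a=3^7·(≡1), b=3^0·(≡1) mod 3; (1|3)=+1, (1|3)=+1; (−1)^{7·0·1}·(+1)^0·(+1)^7 = +1.
v=2: v_2(a)=0, v_2(b)=0; units ≡ 3, 5 (mod 8); ε·ε+αω+βω = 1·0+0·1+0·1 ≡ 0  ⇒  (a,b)_2 = +1.
v=∞: -429 < 0 and 4669 > 0  ⇒  (a,b)_∞ = +1.
v=29: a=29^-2·(≡13), b=29^-1·(≡28) mod 29; (13|29)=+1, (28|29)=+1; (−1)^{-2·-1·14}·(+1)^-1·(+1)^-2 = +1.
v=5: a=5^6·(≡4), b=5^2·(≡4) mod 5; (4|5)=+1, (4|5)=+1; (−1)^{6·2·2}·(+1)^2·(+1)^6 = +1.
v=23: a=23^2·(≡9), b=23^1·(≡14) mod 23; (9|23)=+1, (14|23)=-1; (−1)^{2·1·11}·(+1)^1·(-1)^2 = +1.
v=13: a=13^1·(≡8), b=13^0·(≡2) mod 13; (8|13)=-1, (2|13)=-1; (−1)^{1·0·6}·(-1)^0·(-1)^1 = -1.
v=11: a=11^7·(≡9), b=11^2·(≡3) mod 11; (9|11)=+1, (3|11)=+1; (−1)^{7·2·5}·(+1)^2·(+1)^7 = +1.
v=7: a=7^2·(≡6), b=7^1·(≡2) mod 7; (6|7)=-1, (2|7)=+1; (−1)^{2·1·3}·(-1)^1·(+1)^2 = -1.
Ram(-429, 4669) = {7, 13}; no ℚ_7-point on the conic.

[7, 13]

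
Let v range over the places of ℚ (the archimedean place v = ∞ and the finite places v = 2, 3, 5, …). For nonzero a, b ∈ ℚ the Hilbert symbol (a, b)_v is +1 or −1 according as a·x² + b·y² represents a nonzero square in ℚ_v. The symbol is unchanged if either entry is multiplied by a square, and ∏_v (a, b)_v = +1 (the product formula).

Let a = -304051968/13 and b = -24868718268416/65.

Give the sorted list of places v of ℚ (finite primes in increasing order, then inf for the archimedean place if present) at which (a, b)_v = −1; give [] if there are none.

[11, 13, 31, 37, 43, inf]

Mod squares: a ≡ -190619, b ≡ -1137565. Check v ∈ {∞, 2, 3, 5, 11, 13, 19, 31, 37, 43}.
v=∞: -190619 < 0 and -1137565 < 0  ⇒  (a,b)_∞ = -1.
v=13: a=13^-1·(≡1), b=13^-1·(≡6) mod 13; (1|13)=+1, (6|13)=-1; (−1)^{-1·-1·6}·(+1)^-1·(-1)^-1 = -1.
v=37: a=37^0·(≡32), b=37^1·(≡14) mod 37; (32|37)=-1, (14|37)=-1; (−1)^{0·1·18}·(-1)^1·(-1)^0 = -1.
v=5: a=5^0·(≡4), b=5^-1·(≡3) mod 5; (4|5)=+1, (3|5)=-1; (−1)^{0·-1·2}·(+1)^-1·(-1)^0 = +1.
v=19: a=19^0·(≡10), b=19^2·(≡3) mod 19; (10|19)=-1, (3|19)=-1; (−1)^{0·2·9}·(-1)^2·(-1)^0 = +1.
v=31: a=31^1·(≡9), b=31^2·(≡22) mod 31; (9|31)=+1, (22|31)=-1; (−1)^{1·2·15}·(+1)^2·(-1)^1 = -1.
v=43: a=43^1·(≡42), b=43^1·(≡30) mod 43; (42|43)=-1, (30|43)=-1; (−1)^{1·1·21}·(-1)^1·(-1)^1 = -1.
v=2: v_2(a)=8, v_2(b)=12; units ≡ 5, 3 (mod 8); ε·ε+αω+βω = 0·1+8·1+12·1 ≡ 0  ⇒  (a,b)_2 = +1.
v=3: a=3^4·(≡1), b=3^0·(≡2) mod 3; (1|3)=+1, (2|3)=-1; (−1)^{4·0·1}·(+1)^0·(-1)^4 = +1.
v=11: a=11^1·(≡10), b=11^1·(≡7) mod 11; (10|11)=-1, (7|11)=-1; (−1)^{1·1·5}·(-1)^1·(-1)^1 = -1.
(-190619, -1137565 / ℚ) ramifies at {11, 13, 31, 37, 43, ∞}: a division algebra.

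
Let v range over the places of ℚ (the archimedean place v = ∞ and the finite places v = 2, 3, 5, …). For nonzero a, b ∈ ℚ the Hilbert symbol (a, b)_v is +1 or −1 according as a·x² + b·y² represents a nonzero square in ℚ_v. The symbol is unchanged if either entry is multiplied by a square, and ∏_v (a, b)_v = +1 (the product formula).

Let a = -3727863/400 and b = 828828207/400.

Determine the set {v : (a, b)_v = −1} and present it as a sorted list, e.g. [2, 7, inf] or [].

(a, b) ≡ (-87, 23) mod (ℚ^×)²; places V = {2, 3, 5, 23, 29, ∞}.
(a,b)_∞: sgn(-87)=−, sgn(23)=+, so +1.
(a,b)_5: α=-2, u≡2; β=-2, v≡2 (mod 5); (2|5)=-1, (2|5)=-1; sign (−1)^0·-1^-2·-1^-2 = +1.
(a,b)_2: α=-4, β=-4; u≡1, v≡7 (mod 8); ε(u)ε(v)=0·1, αω(v)=-4·0, βω(u)=-4·0; sum ≡ 0  ⇒  +1.
(a,b)_3: α=5, u≡1; β=4, v≡2 (mod 3); (1|3)=+1, (2|3)=-1; sign (−1)^0·+1^4·-1^5 = -1.
(a,b)_23: α=2, u≡22; β=3, v≡2 (mod 23); (22|23)=-1, (2|23)=+1; sign (−1)^0·-1^3·+1^2 = -1.
(a,b)_29: α=1, u≡8; β=2, v≡16 (mod 29); (8|29)=-1, (16|29)=+1; sign (−1)^0·-1^2·+1^1 = +1.
(-87, 23 / ℚ) ramifies at {3, 23}: a division algebra.

[3, 23]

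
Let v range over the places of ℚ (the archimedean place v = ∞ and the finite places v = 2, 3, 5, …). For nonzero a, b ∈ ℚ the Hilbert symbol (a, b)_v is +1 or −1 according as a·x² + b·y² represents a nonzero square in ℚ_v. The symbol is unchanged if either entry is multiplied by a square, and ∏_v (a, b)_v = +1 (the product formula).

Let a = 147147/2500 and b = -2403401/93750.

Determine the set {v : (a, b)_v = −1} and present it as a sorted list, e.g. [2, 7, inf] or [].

[2, 3, 11, 13]

Mod squares: a ≡ 3003, b ≡ -6006. Check v ∈ {∞, 2, 3, 5, 7, 11, 13}.
v=3: a=3^1·(≡2), b=3^-1·(≡2) mod 3; (2|3)=-1, (2|3)=-1; (−1)^{1·-1·1}·(-1)^-1·(-1)^1 = -1.
v=7: a=7^3·(≡2), b=7^5·(≡3) mod 7; (2|7)=+1, (3|7)=-1; (−1)^{3·5·3}·(+1)^5·(-1)^3 = +1.
v=∞: 3003 > 0 and -6006 < 0  ⇒  (a,b)_∞ = +1.
v=11: a=11^1·(≡4), b=11^1·(≡3) mod 11; (4|11)=+1, (3|11)=+1; (−1)^{1·1·5}·(+1)^1·(+1)^1 = -1.
v=5: a=5^-4·(≡3), b=5^-6·(≡4) mod 5; (3|5)=-1, (4|5)=+1; (−1)^{-4·-6·2}·(-1)^-6·(+1)^-4 = +1.
v=2: v_2(a)=-2, v_2(b)=-1; units ≡ 3, 5 (mod 8); ε·ε+αω+βω = 1·0+-2·1+-1·1 ≡ 1  ⇒  (a,b)_2 = -1.
v=13: a=13^1·(≡12), b=13^1·(≡5) mod 13; (12|13)=+1, (5|13)=-1; (−1)^{1·1·6}·(+1)^1·(-1)^1 = -1.
(3003, -6006 / ℚ) ramifies at {2, 3, 11, 13}: a division algebra.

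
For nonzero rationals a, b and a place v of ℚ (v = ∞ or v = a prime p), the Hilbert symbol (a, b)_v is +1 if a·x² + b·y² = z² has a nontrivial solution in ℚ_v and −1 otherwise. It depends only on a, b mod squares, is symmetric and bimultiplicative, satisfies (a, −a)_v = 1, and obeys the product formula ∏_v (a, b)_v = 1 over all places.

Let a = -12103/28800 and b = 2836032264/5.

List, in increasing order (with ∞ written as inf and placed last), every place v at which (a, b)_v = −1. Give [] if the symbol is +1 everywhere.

[2, 47]

(a, b) ≡ (-494, 258970) mod (ℚ^×)²; places V = {2, 3, 5, 7, 13, 19, 29, 47, ∞}.
(a,b)_13: α=1, u≡1; β=2, v≡10 (mod 13); (1|13)=+1, (10|13)=+1; sign (−1)^0·+1^2·+1^1 = +1.
(a,b)_2: α=-7, β=3; u≡1, v≡5 (mod 8); ε(u)ε(v)=0·0, αω(v)=-7·1, βω(u)=3·0; sum ≡ 1  ⇒  -1.
(a,b)_7: α=2, u≡6; β=0, v≡6 (mod 7); (6|7)=-1, (6|7)=-1; sign (−1)^0·-1^0·-1^2 = +1.
(a,b)_47: α=0, u≡15; β=1, v≡23 (mod 47); (15|47)=-1, (23|47)=-1; sign (−1)^0·-1^1·-1^0 = -1.
(a,b)_5: α=-2, u≡1; β=-1, v≡4 (mod 5); (1|5)=+1, (4|5)=+1; sign (−1)^0·+1^-1·+1^-2 = +1.
(a,b)_19: α=1, u≡12; β=1, v≡4 (mod 19); (12|19)=-1, (4|19)=+1; sign (−1)^1·-1^1·+1^1 = +1.
(a,b)_∞: sgn(-494)=−, sgn(258970)=+, so +1.
(a,b)_3: α=-2, u≡1; β=4, v≡1 (mod 3); (1|3)=+1, (1|3)=+1; sign (−1)^0·+1^4·+1^-2 = +1.
(a,b)_29: α=0, u≡16; β=1, v≡2 (mod 29); (16|29)=+1, (2|29)=-1; sign (−1)^0·+1^1·-1^0 = +1.
Ram(-494, 258970) = {2, 47}; no ℚ_2-point on the conic.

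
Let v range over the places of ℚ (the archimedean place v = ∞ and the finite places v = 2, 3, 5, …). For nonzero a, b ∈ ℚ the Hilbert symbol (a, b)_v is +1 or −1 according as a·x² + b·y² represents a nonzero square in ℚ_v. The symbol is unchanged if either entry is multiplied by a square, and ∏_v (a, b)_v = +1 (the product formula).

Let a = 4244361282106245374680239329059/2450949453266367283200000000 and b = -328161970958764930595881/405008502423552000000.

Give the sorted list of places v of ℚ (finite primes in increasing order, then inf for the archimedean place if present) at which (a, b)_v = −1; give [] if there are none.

Mod squares: a ≡ 273, b ≡ -3. Check v ∈ {∞, 2, 3, 5, 7, 13, 23, 29, 37, 41}.
v=∞: 273 > 0 and -3 < 0  ⇒  (a,b)_∞ = +1.
v=5: a=5^-8·(≡2), b=5^-6·(≡3) mod 5; (2|5)=-1, (3|5)=-1; (−1)^{-8·-6·2}·(-1)^-6·(-1)^-8 = +1.
v=29: a=29^2·(≡2), b=29^0·(≡17) mod 29; (2|29)=-1, (17|29)=-1; (−1)^{2·0·14}·(-1)^0·(-1)^2 = +1.
v=23: a=23^2·(≡22), b=23^2·(≡21) mod 23; (22|23)=-1, (21|23)=-1; (−1)^{2·2·11}·(-1)^2·(-1)^2 = +1.
v=3: a=3^-9·(≡1), b=3^-7·(≡2) mod 3; (1|3)=+1, (2|3)=-1; (−1)^{-9·-7·1}·(+1)^-7·(-1)^-9 = +1.
v=41: a=41^-6·(≡14), b=41^-4·(≡15) mod 41; (14|41)=-1, (15|41)=-1; (−1)^{-6·-4·20}·(-1)^-4·(-1)^-6 = +1.
v=13: a=13^13·(≡11), b=13^10·(≡4) mod 13; (11|13)=-1, (4|13)=+1; (−1)^{13·10·6}·(-1)^10·(+1)^13 = +1.
v=2: v_2(a)=-26, v_2(b)=-22; units ≡ 1, 5 (mod 8); ε·ε+αω+βω = 0·0+-26·1+-22·0 ≡ 0  ⇒  (a,b)_2 = +1.
v=7: a=7^5·(≡4), b=7^4·(≡1) mod 7; (4|7)=+1, (1|7)=+1; (−1)^{5·4·3}·(+1)^4·(+1)^5 = +1.
v=37: a=37^4·(≡6), b=37^4·(≡34) mod 37; (6|37)=-1, (34|37)=+1; (−1)^{4·4·18}·(-1)^4·(+1)^4 = +1.
Every local symbol is +1, so the conic 273·x² + -3·y² = z² has ℚ_v-points for all v and hence a ℚ-point; (a, b / ℚ) ≅ M_2(ℚ).

[]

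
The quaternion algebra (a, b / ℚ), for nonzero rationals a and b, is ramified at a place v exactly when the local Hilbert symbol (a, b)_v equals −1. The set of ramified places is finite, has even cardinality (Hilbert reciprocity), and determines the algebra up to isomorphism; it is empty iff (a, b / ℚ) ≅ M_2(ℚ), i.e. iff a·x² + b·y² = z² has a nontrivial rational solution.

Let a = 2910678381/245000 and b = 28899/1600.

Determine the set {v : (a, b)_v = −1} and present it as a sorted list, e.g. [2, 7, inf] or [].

[2, 19]

(a, b) ≡ (1178, 19) mod (ℚ^×)²; places V = {2, 3, 5, 7, 13, 19, 31, ∞}.
(a,b)_2: α=-3, β=-6; u≡5, v≡3 (mod 8); ε(u)ε(v)=0·1, αω(v)=-3·1, βω(u)=-6·1; sum ≡ 1  ⇒  -1.
(a,b)_3: α=4, u≡2; β=2, v≡1 (mod 3); (2|3)=-1, (1|3)=+1; sign (−1)^0·-1^2·+1^4 = +1.
(a,b)_31: α=1, u≡25; β=0, v≡2 (mod 31); (25|31)=+1, (2|31)=+1; sign (−1)^0·+1^0·+1^1 = +1.
(a,b)_7: α=-2, u≡1; β=0, v≡6 (mod 7); (1|7)=+1, (6|7)=-1; sign (−1)^0·+1^0·-1^-2 = +1.
(a,b)_∞: sgn(1178)=+, sgn(19)=+, so +1.
(a,b)_19: α=3, u≡5; β=1, v≡5 (mod 19); (5|19)=+1, (5|19)=+1; sign (−1)^1·+1^1·+1^3 = -1.
(a,b)_5: α=-4, u≡3; β=-2, v≡1 (mod 5); (3|5)=-1, (1|5)=+1; sign (−1)^0·-1^-2·+1^-4 = +1.
(a,b)_13: α=2, u≡8; β=2, v≡2 (mod 13); (8|13)=-1, (2|13)=-1; sign (−1)^0·-1^2·-1^2 = +1.
Ram(1178, 19) = {2, 19}; no ℚ_2-point on the conic.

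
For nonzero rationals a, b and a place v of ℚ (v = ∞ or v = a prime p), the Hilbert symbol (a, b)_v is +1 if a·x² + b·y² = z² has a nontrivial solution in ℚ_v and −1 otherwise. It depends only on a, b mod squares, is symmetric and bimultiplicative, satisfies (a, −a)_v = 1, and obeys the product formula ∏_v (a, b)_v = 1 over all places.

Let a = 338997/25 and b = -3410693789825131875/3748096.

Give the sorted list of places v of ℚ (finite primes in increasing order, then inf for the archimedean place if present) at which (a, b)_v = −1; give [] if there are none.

[19, 23]

Mod squares: a ≡ 1173, b ≡ -289731. Check v ∈ {∞, 2, 3, 5, 11, 13, 17, 19, 23}.
v=3: a=3^1·(≡1), b=3^7·(≡2) mod 3; (1|3)=+1, (2|3)=-1; (−1)^{1·7·1}·(+1)^7·(-1)^1 = +1.
v=19: a=19^0·(≡3), b=19^1·(≡12) mod 19; (3|19)=-1, (12|19)=-1; (−1)^{0·1·9}·(-1)^1·(-1)^0 = -1.
v=17: a=17^3·(≡15), b=17^3·(≡2) mod 17; (15|17)=+1, (2|17)=+1; (−1)^{3·3·8}·(+1)^3·(+1)^3 = +1.
v=5: a=5^-2·(≡2), b=5^4·(≡4) mod 5; (2|5)=-1, (4|5)=+1; (−1)^{-2·4·2}·(-1)^4·(+1)^-2 = +1.
v=11: a=11^0·(≡7), b=11^-4·(≡4) mod 11; (7|11)=-1, (4|11)=+1; (−1)^{0·-4·5}·(-1)^-4·(+1)^0 = +1.
v=∞: 1173 > 0 and -289731 < 0  ⇒  (a,b)_∞ = +1.
v=13: a=13^0·(≡4), b=13^3·(≡8) mod 13; (4|13)=+1, (8|13)=-1; (−1)^{0·3·6}·(+1)^3·(-1)^0 = +1.
v=2: v_2(a)=0, v_2(b)=-8; units ≡ 5, 5 (mod 8); ε·ε+αω+βω = 0·0+0·1+-8·1 ≡ 0  ⇒  (a,b)_2 = +1.
v=23: a=23^1·(≡21), b=23^3·(≡14) mod 23; (21|23)=-1, (14|23)=-1; (−1)^{1·3·11}·(-1)^3·(-1)^1 = -1.
|Ram(1173, -289731)| = 2, even; anisotropic at {19, 23}.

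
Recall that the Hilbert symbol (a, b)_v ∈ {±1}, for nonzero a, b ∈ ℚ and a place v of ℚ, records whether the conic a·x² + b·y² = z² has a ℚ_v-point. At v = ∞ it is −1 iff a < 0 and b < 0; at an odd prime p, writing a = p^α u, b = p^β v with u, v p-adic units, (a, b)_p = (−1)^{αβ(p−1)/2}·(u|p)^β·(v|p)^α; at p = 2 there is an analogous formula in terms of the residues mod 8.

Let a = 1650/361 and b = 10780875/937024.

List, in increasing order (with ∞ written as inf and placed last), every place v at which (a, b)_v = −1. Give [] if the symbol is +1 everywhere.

[2, 3, 7, 11]

(a, b) ≡ (66, 35) mod (ℚ^×)²; places V = {2, 3, 5, 7, 11, 19, 37, ∞}.
(a,b)_19: α=-2, u≡16; β=0, v≡9 (mod 19); (16|19)=+1, (9|19)=+1; sign (−1)^0·+1^0·+1^-2 = +1.
(a,b)_2: α=1, β=-6; u≡1, v≡3 (mod 8); ε(u)ε(v)=0·1, αω(v)=1·1, βω(u)=-6·0; sum ≡ 1  ⇒  -1.
(a,b)_3: α=1, u≡1; β=2, v≡2 (mod 3); (1|3)=+1, (2|3)=-1; sign (−1)^0·+1^2·-1^1 = -1.
(a,b)_7: α=0, u≡3; β=1, v≡5 (mod 7); (3|7)=-1, (5|7)=-1; sign (−1)^0·-1^1·-1^0 = -1.
(a,b)_11: α=1, u≡2; β=-4, v≡8 (mod 11); (2|11)=-1, (8|11)=-1; sign (−1)^0·-1^-4·-1^1 = -1.
(a,b)_37: α=0, u≡14; β=2, v≡6 (mod 37); (14|37)=-1, (6|37)=-1; sign (−1)^0·-1^2·-1^0 = +1.
(a,b)_5: α=2, u≡1; β=3, v≡3 (mod 5); (1|5)=+1, (3|5)=-1; sign (−1)^0·+1^3·-1^2 = +1.
(a,b)_∞: sgn(66)=+, sgn(35)=+, so +1.
(66, 35 / ℚ) ramifies at {2, 3, 7, 11}: a division algebra.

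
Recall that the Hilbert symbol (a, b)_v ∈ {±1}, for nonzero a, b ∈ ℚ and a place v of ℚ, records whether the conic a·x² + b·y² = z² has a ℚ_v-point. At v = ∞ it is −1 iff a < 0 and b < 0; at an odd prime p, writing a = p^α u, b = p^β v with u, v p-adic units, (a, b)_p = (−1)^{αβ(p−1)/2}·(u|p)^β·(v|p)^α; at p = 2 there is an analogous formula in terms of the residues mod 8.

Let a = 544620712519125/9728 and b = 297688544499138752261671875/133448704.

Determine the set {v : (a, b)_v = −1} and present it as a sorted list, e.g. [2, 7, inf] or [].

Mod squares: a ≡ 3230, b ≡ 667. Check v ∈ {∞, 2, 3, 5, 11, 17, 19, 23, 29}.
v=2: v_2(a)=-9, v_2(b)=-10; units ≡ 7, 3 (mod 8); ε·ε+αω+βω = 1·1+-9·1+-10·0 ≡ 0  ⇒  (a,b)_2 = +1.
v=19: a=19^-1·(≡12), b=19^-4·(≡15) mod 19; (12|19)=-1, (15|19)=-1; (−1)^{-1·-4·9}·(-1)^-4·(-1)^-1 = -1.
v=17: a=17^1·(≡14), b=17^2·(≡1) mod 17; (14|17)=-1, (1|17)=+1; (−1)^{1·2·8}·(-1)^2·(+1)^1 = +1.
v=3: a=3^2·(≡2), b=3^8·(≡1) mod 3; (2|3)=-1, (1|3)=+1; (−1)^{2·8·1}·(-1)^8·(+1)^2 = +1.
v=11: a=11^2·(≡6), b=11^2·(≡10) mod 11; (6|11)=-1, (10|11)=-1; (−1)^{2·2·5}·(-1)^2·(-1)^2 = +1.
v=5: a=5^3·(≡1), b=5^6·(≡3) mod 5; (1|5)=+1, (3|5)=-1; (−1)^{3·6·2}·(+1)^6·(-1)^3 = -1.
v=29: a=29^2·(≡14), b=29^3·(≡5) mod 29; (14|29)=-1, (5|29)=+1; (−1)^{2·3·14}·(-1)^3·(+1)^2 = -1.
v=∞: 3230 > 0 and 667 > 0  ⇒  (a,b)_∞ = +1.
v=23: a=23^4·(≡7), b=23^7·(≡16) mod 23; (7|23)=-1, (16|23)=+1; (−1)^{4·7·11}·(-1)^7·(+1)^4 = -1.
|Ram(3230, 667)| = 4, even; anisotropic at {5, 19, 23, 29}.

[5, 19, 23, 29]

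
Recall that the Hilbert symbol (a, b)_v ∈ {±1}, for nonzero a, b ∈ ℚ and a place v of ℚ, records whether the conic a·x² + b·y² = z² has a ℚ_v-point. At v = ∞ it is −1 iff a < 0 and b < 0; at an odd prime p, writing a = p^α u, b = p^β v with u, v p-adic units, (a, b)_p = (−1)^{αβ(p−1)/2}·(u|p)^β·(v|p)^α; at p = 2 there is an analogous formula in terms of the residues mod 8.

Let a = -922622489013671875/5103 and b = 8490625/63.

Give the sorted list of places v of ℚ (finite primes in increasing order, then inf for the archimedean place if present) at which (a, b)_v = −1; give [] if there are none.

[2, 7, 11, 13]

Mod squares: a ≡ -5005, b ≡ 95095. Check v ∈ {∞, 2, 3, 5, 7, 11, 13, 19}.
v=19: a=19^2·(≡1), b=19^1·(≡15) mod 19; (1|19)=+1, (15|19)=-1; (−1)^{2·1·9}·(+1)^1·(-1)^2 = +1.
v=∞: -5005 < 0 and 95095 > 0  ⇒  (a,b)_∞ = +1.
v=13: a=13^1·(≡2), b=13^1·(≡4) mod 13; (2|13)=-1, (4|13)=+1; (−1)^{1·1·6}·(-1)^1·(+1)^1 = -1.
v=7: a=7^-1·(≡5), b=7^-1·(≡5) mod 7; (5|7)=-1, (5|7)=-1; (−1)^{-1·-1·3}·(-1)^-1·(-1)^-1 = -1.
v=5: a=5^13·(≡4), b=5^5·(≡4) mod 5; (4|5)=+1, (4|5)=+1; (−1)^{13·5·2}·(+1)^5·(+1)^13 = +1.
v=3: a=3^-6·(≡2), b=3^-2·(≡1) mod 3; (2|3)=-1, (1|3)=+1; (−1)^{-6·-2·1}·(-1)^-2·(+1)^-6 = +1.
v=2: v_2(a)=0, v_2(b)=0; units ≡ 3, 7 (mod 8); ε·ε+αω+βω = 1·1+0·0+0·1 ≡ 1  ⇒  (a,b)_2 = -1.
v=11: a=11^5·(≡6), b=11^1·(≡2) mod 11; (6|11)=-1, (2|11)=-1; (−1)^{5·1·5}·(-1)^1·(-1)^5 = -1.
Ram(-5005, 95095) = {2, 7, 11, 13}; no ℚ_2-point on the conic.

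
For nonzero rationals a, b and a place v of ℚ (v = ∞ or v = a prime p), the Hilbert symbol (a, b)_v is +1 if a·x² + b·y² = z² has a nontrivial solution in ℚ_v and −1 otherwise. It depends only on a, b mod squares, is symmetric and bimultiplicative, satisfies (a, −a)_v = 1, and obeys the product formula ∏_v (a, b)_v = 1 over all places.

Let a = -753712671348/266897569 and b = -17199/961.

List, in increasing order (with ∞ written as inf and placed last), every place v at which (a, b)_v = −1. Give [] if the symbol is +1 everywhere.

(a, b) ≡ (-13, -39) mod (ℚ^×)²; places V = {2, 3, 7, 13, 17, 31, ∞}.
(a,b)_7: α=6, u≡4; β=2, v≡3 (mod 7); (4|7)=+1, (3|7)=-1; sign (−1)^0·+1^2·-1^6 = +1.
(a,b)_31: α=-4, u≡28; β=-2, v≡6 (mod 31); (28|31)=+1, (6|31)=-1; sign (−1)^0·+1^-2·-1^-4 = +1.
(a,b)_2: α=2, β=0; u≡3, v≡1 (mod 8); ε(u)ε(v)=1·0, αω(v)=2·0, βω(u)=0·1; sum ≡ 0  ⇒  +1.
(a,b)_3: α=6, u≡2; β=3, v≡2 (mod 3); (2|3)=-1, (2|3)=-1; sign (−1)^0·-1^3·-1^6 = -1.
(a,b)_17: α=-2, u≡13; β=0, v≡10 (mod 17); (13|17)=+1, (10|17)=-1; sign (−1)^0·+1^0·-1^-2 = +1.
(a,b)_∞: sgn(-13)=−, sgn(-39)=−, so -1.
(a,b)_13: α=3, u≡10; β=1, v≡10 (mod 13); (10|13)=+1, (10|13)=+1; sign (−1)^0·+1^1·+1^3 = +1.
|Ram(-13, -39)| = 2, even; anisotropic at {3, ∞}.

[3, inf]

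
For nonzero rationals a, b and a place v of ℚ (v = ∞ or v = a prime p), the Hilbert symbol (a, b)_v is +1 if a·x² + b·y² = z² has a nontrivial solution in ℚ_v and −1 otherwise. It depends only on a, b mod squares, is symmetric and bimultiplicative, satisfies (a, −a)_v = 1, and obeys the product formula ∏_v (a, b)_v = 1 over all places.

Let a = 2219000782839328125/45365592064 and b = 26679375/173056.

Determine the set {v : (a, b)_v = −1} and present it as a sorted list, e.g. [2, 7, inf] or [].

(a, b) ≡ (5797, 527) mod (ℚ^×)²; places V = {2, 3, 5, 11, 13, 17, 31, ∞}.
(a,b)_13: α=-2, u≡9; β=-2, v≡6 (mod 13); (9|13)=+1, (6|13)=-1; sign (−1)^0·+1^-2·-1^-2 = +1.
(a,b)_3: α=6, u≡1; β=4, v≡2 (mod 3); (1|3)=+1, (2|3)=-1; sign (−1)^0·+1^4·-1^6 = +1.
(a,b)_∞: sgn(5797)=+, sgn(527)=+, so +1.
(a,b)_17: α=3, u≡13; β=1, v≡12 (mod 17); (13|17)=+1, (12|17)=-1; sign (−1)^0·+1^1·-1^3 = -1.
(a,b)_2: α=-28, β=-10; u≡5, v≡7 (mod 8); ε(u)ε(v)=0·1, αω(v)=-28·0, βω(u)=-10·1; sum ≡ 0  ⇒  +1.
(a,b)_11: α=3, u≡7; β=0, v≡2 (mod 11); (7|11)=-1, (2|11)=-1; sign (−1)^0·-1^0·-1^3 = -1.
(a,b)_31: α=3, u≡9; β=1, v≡29 (mod 31); (9|31)=+1, (29|31)=-1; sign (−1)^1·+1^1·-1^3 = +1.
(a,b)_5: α=6, u≡3; β=4, v≡2 (mod 5); (3|5)=-1, (2|5)=-1; sign (−1)^0·-1^4·-1^6 = +1.
Ram(5797, 527) = {11, 17}; no ℚ_11-point on the conic.

[11, 17]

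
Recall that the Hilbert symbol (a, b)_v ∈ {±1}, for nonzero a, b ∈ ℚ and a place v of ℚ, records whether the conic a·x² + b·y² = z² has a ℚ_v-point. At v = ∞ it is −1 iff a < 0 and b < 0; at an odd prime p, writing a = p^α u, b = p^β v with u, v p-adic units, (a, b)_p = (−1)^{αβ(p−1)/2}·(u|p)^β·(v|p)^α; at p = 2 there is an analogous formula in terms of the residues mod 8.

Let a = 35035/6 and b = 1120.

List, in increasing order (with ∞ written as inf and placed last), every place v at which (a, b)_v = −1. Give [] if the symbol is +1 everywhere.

[2, 5, 7, 13]

(a, b) ≡ (4290, 70) mod (ℚ^×)²; places V = {2, 3, 5, 7, 11, 13, ∞}.
(a,b)_11: α=1, u≡1; β=0, v≡9 (mod 11); (1|11)=+1, (9|11)=+1; sign (−1)^0·+1^0·+1^1 = +1.
(a,b)_13: α=1, u≡5; β=0, v≡2 (mod 13); (5|13)=-1, (2|13)=-1; sign (−1)^0·-1^0·-1^1 = -1.
(a,b)_∞: sgn(4290)=+, sgn(70)=+, so +1.
(a,b)_3: α=-1, u≡2; β=0, v≡1 (mod 3); (2|3)=-1, (1|3)=+1; sign (−1)^0·-1^0·+1^-1 = +1.
(a,b)_5: α=1, u≡2; β=1, v≡4 (mod 5); (2|5)=-1, (4|5)=+1; sign (−1)^0·-1^1·+1^1 = -1.
(a,b)_7: α=2, u≡6; β=1, v≡6 (mod 7); (6|7)=-1, (6|7)=-1; sign (−1)^0·-1^1·-1^2 = -1.
(a,b)_2: α=-1, β=5; u≡1, v≡3 (mod 8); ε(u)ε(v)=0·1, αω(v)=-1·1, βω(u)=5·0; sum ≡ 1  ⇒  -1.
|Ram(4290, 70)| = 4, even; anisotropic at {2, 5, 7, 13}.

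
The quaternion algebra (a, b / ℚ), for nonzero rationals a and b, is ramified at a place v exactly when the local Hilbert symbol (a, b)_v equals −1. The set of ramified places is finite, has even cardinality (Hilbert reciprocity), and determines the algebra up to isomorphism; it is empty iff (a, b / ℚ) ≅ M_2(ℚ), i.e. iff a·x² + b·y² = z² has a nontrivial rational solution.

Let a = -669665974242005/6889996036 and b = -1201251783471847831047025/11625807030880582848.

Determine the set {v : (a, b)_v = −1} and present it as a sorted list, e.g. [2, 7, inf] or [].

[5, inf]

Mod squares: a ≡ -5, b ≡ -3. Check v ∈ {∞, 2, 3, 5, 7, 11, 13, 31, 47}.
v=47: a=47^4·(≡25), b=47^6·(≡43) mod 47; (25|47)=+1, (43|47)=-1; (−1)^{4·6·23}·(+1)^6·(-1)^4 = +1.
v=7: a=7^-6·(≡4), b=7^-10·(≡2) mod 7; (4|7)=+1, (2|7)=+1; (−1)^{-6·-10·3}·(+1)^-10·(+1)^-6 = +1.
v=11: a=11^-4·(≡8), b=11^-8·(≡7) mod 11; (8|11)=-1, (7|11)=-1; (−1)^{-4·-8·5}·(-1)^-8·(-1)^-4 = +1.
v=13: a=13^4·(≡5), b=13^6·(≡10) mod 13; (5|13)=-1, (10|13)=+1; (−1)^{4·6·6}·(-1)^6·(+1)^4 = +1.
v=5: a=5^1·(≡4), b=5^2·(≡3) mod 5; (4|5)=+1, (3|5)=-1; (−1)^{1·2·2}·(+1)^2·(-1)^1 = -1.
v=31: a=31^2·(≡26), b=31^4·(≡7) mod 31; (26|31)=-1, (7|31)=+1; (−1)^{2·4·15}·(-1)^4·(+1)^2 = +1.
v=2: v_2(a)=-2, v_2(b)=-6; units ≡ 3, 5 (mod 8); ε·ε+αω+βω = 1·0+-2·1+-6·1 ≡ 0  ⇒  (a,b)_2 = +1.
v=3: a=3^0·(≡1), b=3^-1·(≡2) mod 3; (1|3)=+1, (2|3)=-1; (−1)^{0·-1·1}·(+1)^-1·(-1)^0 = +1.
v=∞: -5 < 0 and -3 < 0  ⇒  (a,b)_∞ = -1.
(-5, -3 / ℚ) ramifies at {5, ∞}: a division algebra.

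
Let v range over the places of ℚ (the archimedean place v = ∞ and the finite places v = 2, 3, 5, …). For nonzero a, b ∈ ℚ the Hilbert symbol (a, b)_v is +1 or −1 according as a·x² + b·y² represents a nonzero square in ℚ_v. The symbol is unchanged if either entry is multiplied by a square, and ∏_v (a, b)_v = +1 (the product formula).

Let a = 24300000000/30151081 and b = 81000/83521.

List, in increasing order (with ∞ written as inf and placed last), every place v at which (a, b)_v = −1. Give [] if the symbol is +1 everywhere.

[2, 5]

(a, b) ≡ (3, 10) mod (ℚ^×)²; places V = {2, 3, 5, 17, 19, ∞}.
(a,b)_3: α=5, u≡1; β=4, v≡1 (mod 3); (1|3)=+1, (1|3)=+1; sign (−1)^0·+1^4·+1^5 = +1.
(a,b)_2: α=8, β=3; u≡3, v≡5 (mod 8); ε(u)ε(v)=1·0, αω(v)=8·1, βω(u)=3·1; sum ≡ 1  ⇒  -1.
(a,b)_17: α=-4, u≡3; β=-4, v≡12 (mod 17); (3|17)=-1, (12|17)=-1; sign (−1)^0·-1^-4·-1^-4 = +1.
(a,b)_19: α=-2, u≡10; β=0, v≡18 (mod 19); (10|19)=-1, (18|19)=-1; sign (−1)^0·-1^0·-1^-2 = +1.
(a,b)_∞: sgn(3)=+, sgn(10)=+, so +1.
(a,b)_5: α=8, u≡3; β=3, v≡3 (mod 5); (3|5)=-1, (3|5)=-1; sign (−1)^0·-1^3·-1^8 = -1.
|Ram(3, 10)| = 2, even; anisotropic at {2, 5}.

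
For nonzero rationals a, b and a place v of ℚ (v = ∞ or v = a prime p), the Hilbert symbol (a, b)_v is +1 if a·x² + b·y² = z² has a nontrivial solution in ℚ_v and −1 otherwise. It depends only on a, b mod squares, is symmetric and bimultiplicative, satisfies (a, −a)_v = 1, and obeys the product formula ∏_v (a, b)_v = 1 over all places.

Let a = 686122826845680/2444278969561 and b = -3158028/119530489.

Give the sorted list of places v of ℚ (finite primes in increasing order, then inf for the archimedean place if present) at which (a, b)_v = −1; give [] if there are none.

[3, 5, 17, 23]

(a, b) ≡ (41055, -3) mod (ℚ^×)²; places V = {2, 3, 5, 7, 11, 13, 17, 19, 23, 29, ∞}.
(a,b)_23: α=1, u≡5; β=0, v≡21 (mod 23); (5|23)=-1, (21|23)=-1; sign (−1)^0·-1^0·-1^1 = -1.
(a,b)_5: α=1, u≡1; β=0, v≡3 (mod 5); (1|5)=+1, (3|5)=-1; sign (−1)^0·+1^0·-1^1 = -1.
(a,b)_∞: sgn(41055)=+, sgn(-3)=−, so +1.
(a,b)_7: α=3, u≡5; β=0, v≡1 (mod 7); (5|7)=-1, (1|7)=+1; sign (−1)^0·-1^0·+1^3 = +1.
(a,b)_11: α=-2, u≡1; β=0, v≡6 (mod 11); (1|11)=+1, (6|11)=-1; sign (−1)^0·+1^0·-1^-2 = +1.
(a,b)_29: α=-4, u≡22; β=-4, v≡3 (mod 29); (22|29)=+1, (3|29)=-1; sign (−1)^0·+1^-4·-1^-4 = +1.
(a,b)_13: α=-4, u≡10; β=-2, v≡12 (mod 13); (10|13)=+1, (12|13)=+1; sign (−1)^0·+1^-2·+1^-4 = +1.
(a,b)_17: α=1, u≡9; β=0, v≡7 (mod 17); (9|17)=+1, (7|17)=-1; sign (−1)^0·+1^0·-1^1 = -1.
(a,b)_2: α=4, β=2; u≡7, v≡5 (mod 8); ε(u)ε(v)=1·0, αω(v)=4·1, βω(u)=2·0; sum ≡ 0  ⇒  +1.
(a,b)_3: α=11, u≡2; β=7, v≡2 (mod 3); (2|3)=-1, (2|3)=-1; sign (−1)^1·-1^7·-1^11 = -1.
(a,b)_19: α=2, u≡18; β=2, v≡7 (mod 19); (18|19)=-1, (7|19)=+1; sign (−1)^0·-1^2·+1^2 = +1.
Ram(41055, -3) = {3, 5, 17, 23}; no ℚ_3-point on the conic.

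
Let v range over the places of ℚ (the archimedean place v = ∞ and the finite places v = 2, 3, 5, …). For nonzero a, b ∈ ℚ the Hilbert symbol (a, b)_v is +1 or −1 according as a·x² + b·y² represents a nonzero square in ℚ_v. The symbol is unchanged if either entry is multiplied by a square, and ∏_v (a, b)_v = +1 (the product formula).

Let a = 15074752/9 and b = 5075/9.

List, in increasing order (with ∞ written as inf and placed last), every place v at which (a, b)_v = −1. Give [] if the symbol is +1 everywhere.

[2, 7, 19, 23]

(a, b) ≡ (4807, 203) mod (ℚ^×)²; places V = {2, 3, 5, 7, 11, 19, 23, 29, ∞}.
(a,b)_29: α=0, u≡13; β=1, v≡13 (mod 29); (13|29)=+1, (13|29)=+1; sign (−1)^0·+1^1·+1^0 = +1.
(a,b)_3: α=-2, u≡1; β=-2, v≡2 (mod 3); (1|3)=+1, (2|3)=-1; sign (−1)^0·+1^-2·-1^-2 = +1.
(a,b)_19: α=1, u≡7; β=0, v≡15 (mod 19); (7|19)=+1, (15|19)=-1; sign (−1)^0·+1^0·-1^1 = -1.
(a,b)_7: α=2, u≡6; β=1, v≡2 (mod 7); (6|7)=-1, (2|7)=+1; sign (−1)^0·-1^1·+1^2 = -1.
(a,b)_∞: sgn(4807)=+, sgn(203)=+, so +1.
(a,b)_11: α=1, u≡7; β=0, v≡9 (mod 11); (7|11)=-1, (9|11)=+1; sign (−1)^0·-1^0·+1^1 = +1.
(a,b)_5: α=0, u≡3; β=2, v≡2 (mod 5); (3|5)=-1, (2|5)=-1; sign (−1)^0·-1^2·-1^0 = +1.
(a,b)_23: α=1, u≡12; β=0, v≡17 (mod 23); (12|23)=+1, (17|23)=-1; sign (−1)^0·+1^0·-1^1 = -1.
(a,b)_2: α=6, β=0; u≡7, v≡3 (mod 8); ε(u)ε(v)=1·1, αω(v)=6·1, βω(u)=0·0; sum ≡ 1  ⇒  -1.
Ram(4807, 203) = {2, 7, 19, 23}; no ℚ_2-point on the conic.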